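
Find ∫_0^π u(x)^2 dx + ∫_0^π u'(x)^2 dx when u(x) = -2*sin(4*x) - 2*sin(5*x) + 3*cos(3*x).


||u||_{H^1(0,π)}^2 = -960/7 + 131*π

u'(x) = -9*sin(3*x) - 8*cos(4*x) - 10*cos(5*x).
Expand u² and (u')² and integrate term by term on (0, π), using: for integers n ≥ 1, ∫_0^π sin²(nx) dx = ∫_0^π cos²(nx) dx = π/2; for n ≠ n', ∫_0^π sin(nx)sin(n'x) dx = ∫_0^π cos(nx)cos(n'x) dx = 0; and by product-to-sum, ∫_0^π sin(nx)cos(n'x) dx = ½∫_0^π [sin((n+n')x) + sin((n−n')x)] dx, which is 0 when n+n' is even and 2n/(n²−n'²) when n+n' is odd (it need not vanish on (0, π)).
  u² squared terms: (-2)²·∫sin(4x)² dx = 4·π/2 = 2*π;  (-2)²·∫sin(5x)² dx = 4·π/2 = 2*π;  (3)²·∫cos(3x)² dx = 9·π/2 = 9*π/2.
  u² cross terms: 2·(-2)·(-2)·∫sin(4x)·sin(5x) dx = 8·(0) = 0;  2·(-2)·(3)·∫sin(4x)·cos(3x) dx = -12·(8/7) = -96/7;  2·(-2)·(3)·∫sin(5x)·cos(3x) dx = -12·(0) = 0.
  So ∫_0^π u² dx = 2*π + 2*π + 9*π/2 + 0 − 96/7 + 0 = -96/7 + 17*π/2.
  (u')² squared terms: (-10)²·∫cos(5x)² dx = 100·π/2 = 50*π;  (-9)²·∫sin(3x)² dx = 81·π/2 = 81*π/2;  (-8)²·∫cos(4x)² dx = 64·π/2 = 32*π.
  (u')² cross terms: 2·(-10)·(-9)·∫cos(5x)·sin(3x) dx = 180·(0) = 0;  2·(-10)·(-8)·∫cos(5x)·cos(4x) dx = 160·(0) = 0;  2·(-9)·(-8)·∫sin(3x)·cos(4x) dx = 144·(-6/7) = -864/7.
  So ∫_0^π (u')² dx = 50*π + 81*π/2 + 32*π + 0 + 0 − 864/7 = -864/7 + 245*π/2.
||u||_{H^1}^2 = (-96/7 + 17*π/2) + (-864/7 + 245*π/2) = -960/7 + 131*π.


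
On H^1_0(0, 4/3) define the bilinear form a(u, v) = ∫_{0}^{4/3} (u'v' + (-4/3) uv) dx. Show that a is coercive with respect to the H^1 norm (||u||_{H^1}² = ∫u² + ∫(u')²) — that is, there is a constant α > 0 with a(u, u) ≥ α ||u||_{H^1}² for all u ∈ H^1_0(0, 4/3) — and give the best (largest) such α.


α = (-64 + 27*π^2)/(3*(16 + 9*π^2))

Coercivity of a(·,·) on H^1_0(0, 4/3) means a(u, u) ≥ α ||u||_{H^1}² for every u ∈ H^1_0.
The interval has length L = 4/3, and Poincaré/coercivity depend only on L. Here a(u, u) = ∫(u')² + (-4/3)·∫u².
Here c = -4/3 < 0 with |c| < (π/L)² = 9*π^2/16, so coercivity still holds. The condition a(u,u) ≥ α||u||_{H^1}² reads (1−α)∫(u')² ≥ (α−c)∫u². Any admissible α is ≤ 1 (rapidly oscillating u have ∫u²/∫(u')² → 0), and α = 1 would force 0 ≥ (1−c)∫u², impossible since c < 1; so 1−α > 0. By the sharp Poincaré inequality on H^1_0 of an interval of length L, ∫(u')² ≥ (π/L)²∫u² with equality for the first sine mode sin(π(x−x₀)/L) (x₀ the left endpoint), so the inequality holds for all u iff (1−α)(π/L)² ≥ α − c, i.e. α ≤ ((π/L)² + c)/((π/L)² + 1) = (1 + c(L/π)²)/(1 + (L/π)²). (Direct route, valid since c ≤ 0: Poincaré gives c∫u² ≥ c(L/π)²∫(u')², so a(u,u) ≥ (1 + c(L/π)²)∫(u')², while ||u||_{H^1}² ≤ (1 + (L/π)²)∫(u')²; dividing yields the same α.) With (π/L)² = 9*π^2/16 and c = -4/3, the largest admissible constant is α = ((π/L)² + c)/((π/L)² + 1).
Simplifying, α = (-64 + 27*π^2)/(3*(16 + 9*π^2)).


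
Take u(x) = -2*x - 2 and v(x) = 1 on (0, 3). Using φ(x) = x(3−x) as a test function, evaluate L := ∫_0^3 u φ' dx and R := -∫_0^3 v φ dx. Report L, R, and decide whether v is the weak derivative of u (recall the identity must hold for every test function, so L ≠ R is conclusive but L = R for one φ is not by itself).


LHS = 9, RHS = -9/2. No, v is not the weak derivative of u.

u(x) = -2*x - 2, classical derivative u'(x) = -2.
φ(x) = x(3−x), so φ'(x) = 3 - 2*x.
Note φ(0) = φ(3) = 0, so the boundary term u·φ vanishes.
LHS = ∫_0^3 u(x) φ'(x) dx = ∫_0^3 (4*x^2 - 2*x - 6) dx. Term by term:
  ∫_0^3 4*x^2 dx = 36;  ∫_0^3 -2*x dx = -9;  ∫_0^3 -6 dx = -18.
Sum: 36 − 9 − 18 = 9.
So LHS = 9.
∫_0^3 v(x) φ(x) dx = ∫_0^3 (-x^2 + 3*x) dx. Term by term:
  ∫_0^3 -x^2 dx = -9;  ∫_0^3 3*x dx = 27/2.
Sum: -9 + 27/2 = 9/2.
So RHS = -∫_0^3 v(x) φ(x) dx = -9/2.
LHS − RHS = 27/2 ≠ 0, so the identity fails.
(For a valid weak derivative the identity must hold for EVERY test function, in particular this one. The failure shows v is NOT the weak derivative of u.)
Correct weak derivative would be u'(x) = -2.


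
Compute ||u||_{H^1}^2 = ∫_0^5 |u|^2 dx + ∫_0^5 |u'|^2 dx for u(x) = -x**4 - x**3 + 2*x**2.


||u||_{H^1}^2 = 125214875/252

The H^1 norm (squared) on an interval (0, L) is
  ||u||_{H^1}^2 = ∫_0^L u(x)^2 dx + ∫_0^L u'(x)^2 dx.
Compute u'(x) = -4*x**3 - 3*x**2 + 4*x.
Then u(x)^2 = x**8 + 2*x**7 - 3*x**6 - 4*x**5 + 4*x**4 and u'(x)^2 = 16*x**6 + 24*x**5 - 23*x**4 - 24*x**3 + 16*x**2.
Integrate each monomial from 0 to 5 using ∫_0^5 c·x^n dx = c·5^(n+1)/(n+1):
  ∫_0^5 u(x)^2 dx = ∫_0^5 (x^8 + 2*x^7 - 3*x^6 - 4*x^5 + 4*x^4) dx. Term by term:
    ∫_0^5 x^8 dx = 1953125/9;  ∫_0^5 2*x^7 dx = 390625/4;  ∫_0^5 -3*x^6 dx = -234375/7;
    ∫_0^5 -4*x^5 dx = -31250/3;  ∫_0^5 4*x^4 dx = 2500.
  Sum: 1953125/9 + 390625/4 − 234375/7 − 31250/3 + 2500 = 68864375/252.
  ∫_0^5 u'(x)^2 dx = ∫_0^5 (16*x^6 + 24*x^5 - 23*x^4 - 24*x^3 + 16*x^2) dx. Term by term:
    ∫_0^5 16*x^6 dx = 1250000/7;  ∫_0^5 24*x^5 dx = 62500;  ∫_0^5 -23*x^4 dx = -14375;
    ∫_0^5 -24*x^3 dx = -3750;  ∫_0^5 16*x^2 dx = 2000/3.
  Sum: 1250000/7 + 62500 − 14375 − 3750 + 2000/3 = 4695875/21.
Adding: ||u||_{H^1}^2 = 68864375/252 + 4695875/21 = 125214875/252.


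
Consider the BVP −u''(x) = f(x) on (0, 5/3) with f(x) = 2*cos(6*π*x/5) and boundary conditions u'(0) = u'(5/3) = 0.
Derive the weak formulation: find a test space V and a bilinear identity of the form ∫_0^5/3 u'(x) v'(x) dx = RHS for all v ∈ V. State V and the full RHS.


V = H^1(0, 5/3) (no boundary constraint on v; u is determined up to an additive constant); weak form: ∫_0^5/3 u'v' dx = ∫_0^5/3 (2*cos(6*π*x/5)) v dx for all v ∈ V.

Multiply both sides by a test function v and integrate from 0 to 5/3:
  ∫_0^5/3 −u''(x) v(x) dx = ∫_0^5/3 f(x) v(x) dx.
Integrate the LHS by parts once:
  ∫_0^5/3 −u'' v dx = −[u'(x) v(x)]_0^5/3 + ∫_0^5/3 u'(x) v'(x) dx.
Thus ∫_0^5/3 u'(x) v'(x) dx = ∫_0^5/3 f(x) v(x) dx + [u'(x) v(x)]_0^5/3.
Choose V so that boundary terms are either known or forced to vanish.
u has homogeneous Neumann: u'(0) = u'(5/3) = 0. So [u' v]_0^5/3 = 0·v(5/3) − 0·v(0) = 0 for any v; take V = H^1(0, 5/3).
Weak formulation: find u (satisfying any essential BC) such that ∫_0^5/3 u'(x) v'(x) dx = ∫_0^5/3 f v dx for all v ∈ V (homogeneous Neumann, so boundary terms vanish).
Substituting f(x) = 2*cos(6*π*x/5), the right-hand side is ∫_0^5/3 (2*cos(6*π*x/5)) v dx.
Compatibility check (pure Neumann): taking v ≡ 1 ∈ V gives 0 = ∫_0^5/3 f dx + (0) − (0), i.e. ∫_0^5/3 f dx must equal u'(0) − u'(5/3) = 0. Indeed ∫_0^5/3 (2*cos(6*π*x/5)) dx = 0, so the data are compatible. The solution is then unique only up to an additive constant (fix it e.g. by requiring ∫_0^5/3 u dx = 0).


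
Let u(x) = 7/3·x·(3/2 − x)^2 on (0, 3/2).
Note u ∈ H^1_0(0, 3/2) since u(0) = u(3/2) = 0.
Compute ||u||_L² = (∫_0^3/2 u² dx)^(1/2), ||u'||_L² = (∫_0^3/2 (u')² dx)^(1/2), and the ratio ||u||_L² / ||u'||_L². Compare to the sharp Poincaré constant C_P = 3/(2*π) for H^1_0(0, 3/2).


||u||_L² / ||u'||_L² = 3*sqrt(14)/28 < C_P = 3/(2*π).

u(x) = 7/3·x·(3/2 − x)^2, so u'(x) = 7*x^2 - 14*x + 21/4.
u(x) = 7/3·x·(3/2 − x)^2 vanishes at x = 0 and x = 3/2, so u ∈ H^1_0(0, 3/2). Differentiate via the product rule and integrate the resulting polynomials term by term.
  ∫_0^3/2 u² dx = ∫_0^3/2 (49*x^6/9 - 98*x^5/3 + 147*x^4/2 - 147*x^3/2 + 441*x^2/16) dx. Term by term:
    ∫_0^3/2 49*x^6/9 dx = 1701/128;  ∫_0^3/2 -98*x^5/3 dx = -3969/64;  ∫_0^3/2 147*x^4/2 dx = 35721/320;
    ∫_0^3/2 -147*x^3/2 dx = -11907/128;  ∫_0^3/2 441*x^2/16 dx = 3969/128.
  Sum: 1701/128 − 3969/64 + 35721/320 − 11907/128 + 3969/128 = 567/640.
  ∫_0^3/2 (u')² dx = ∫_0^3/2 (49*x^4 - 196*x^3 + 539*x^2/2 - 147*x + 441/16) dx. Term by term:
    ∫_0^3/2 49*x^4 dx = 11907/160;  ∫_0^3/2 -196*x^3 dx = -3969/16;  ∫_0^3/2 539*x^2/2 dx = 4851/16;
    ∫_0^3/2 -147*x dx = -1323/8;  ∫_0^3/2 441/16 dx = 1323/32.
  Sum: 11907/160 − 3969/16 + 4851/16 − 1323/8 + 1323/32 = 441/80.
∫_0^3/2 u² dx = 567/640, so ||u||_L² = 9*sqrt(70)/80.
∫_0^3/2 (u')² dx = 441/80, so ||u'||_L² = 21*sqrt(5)/20.
Ratio ||u||_L² / ||u'||_L² = 3*sqrt(14)/28.
Sharp Poincaré constant on H^1_0(0, 3/2) is C_P = L/π = 3/(2*π), achieved by sin(2*π/3·x).
A polynomial bump cannot attain the sharp Poincaré constant (only the first sine eigenfunction does), so the ratio is strictly less than C_P, consistent with ||u||_L² ≤ C_P ||u'||_L².


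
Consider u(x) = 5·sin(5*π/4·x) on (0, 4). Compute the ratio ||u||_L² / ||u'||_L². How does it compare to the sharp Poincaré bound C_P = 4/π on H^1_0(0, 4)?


||u||_L² / ||u'||_L² = 4/(5*π) < C_P = 4/π.

u(x) = 5·sin(5*π/4·x), so u'(x) = 25*π*cos(5*π*x/4)/4.
Writing u(x) = A·sin(kπx/L) with A = 5 and k = 5, use ∫_0^L sin²(kπx/L) dx = L/2 and ∫_0^L cos²(kπx/L) dx = L/2.
u² = 25·sin²(5*π/4·x) and (u')² = 625*π^2/16·cos²(5*π/4·x), and each of sin², cos² integrates to L/2 = 2 over (0, 4).
∫_0^4 u² dx = 50, so ||u||_L² = 5*sqrt(2).
∫_0^4 (u')² dx = 625*π^2/8, so ||u'||_L² = 25*sqrt(2)*π/4.
Ratio ||u||_L² / ||u'||_L² = 4/(5*π).
Sharp Poincaré constant on H^1_0(0, 4) is C_P = L/π = 4/π, achieved by sin(π/4·x).
This is the k = 5 harmonic; the ratio L/(kπ) is strictly less than C_P = L/π, consistent with the sharp inequality ||u||_L² ≤ C_P ||u'||_L².


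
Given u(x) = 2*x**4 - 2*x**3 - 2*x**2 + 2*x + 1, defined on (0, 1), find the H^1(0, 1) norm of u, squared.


||u||_{H^1}^2 = 761/315

The H^1 norm (squared) on an interval (0, L) is
  ||u||_{H^1}^2 = ∫_0^L u(x)^2 dx + ∫_0^L u'(x)^2 dx.
Compute u'(x) = 8*x**3 - 6*x**2 - 4*x + 2.
Then u(x)^2 = 4*x**8 - 8*x**7 - 4*x**6 + 16*x**5 - 12*x**3 + 4*x + 1 and u'(x)^2 = 64*x**6 - 96*x**5 - 28*x**4 + 80*x**3 - 8*x**2 - 16*x + 4.
Integrate each monomial from 0 to 1 using ∫_0^1 c·x^n dx = c·1^(n+1)/(n+1):
  ∫_0^1 u(x)^2 dx = ∫_0^1 (4*x^8 - 8*x^7 - 4*x^6 + 16*x^5 - 12*x^3 + 4*x + 1) dx. Term by term:
    ∫_0^1 4*x^8 dx = 4/9;  ∫_0^1 -8*x^7 dx = -1;  ∫_0^1 -4*x^6 dx = -4/7;
    ∫_0^1 16*x^5 dx = 8/3;  ∫_0^1 -12*x^3 dx = -3;  ∫_0^1 4*x dx = 2;
    ∫_0^1 1 dx = 1.
  Sum: 4/9 − 1 − 4/7 + 8/3 − 3 + 2 + 1 = 97/63.
  ∫_0^1 u'(x)^2 dx = ∫_0^1 (64*x^6 - 96*x^5 - 28*x^4 + 80*x^3 - 8*x^2 - 16*x + 4) dx. Term by term:
    ∫_0^1 64*x^6 dx = 64/7;  ∫_0^1 -96*x^5 dx = -16;  ∫_0^1 -28*x^4 dx = -28/5;
    ∫_0^1 80*x^3 dx = 20;  ∫_0^1 -8*x^2 dx = -8/3;  ∫_0^1 -16*x dx = -8;
    ∫_0^1 4 dx = 4.
  Sum: 64/7 − 16 − 28/5 + 20 − 8/3 − 8 + 4 = 92/105.
Adding: ||u||_{H^1}^2 = 97/63 + 92/105 = 761/315.


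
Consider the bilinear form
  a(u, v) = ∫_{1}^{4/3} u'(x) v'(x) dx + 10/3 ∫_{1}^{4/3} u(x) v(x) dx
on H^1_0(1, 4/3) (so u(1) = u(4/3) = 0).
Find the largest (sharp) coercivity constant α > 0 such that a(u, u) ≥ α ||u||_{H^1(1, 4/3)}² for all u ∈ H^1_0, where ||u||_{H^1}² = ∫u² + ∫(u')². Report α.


α = 1

Coercivity of a(·,·) on H^1_0(1, 4/3) means a(u, u) ≥ α ||u||_{H^1}² for every u ∈ H^1_0.
The interval has length L = 1/3, and Poincaré/coercivity depend only on L. Here a(u, u) = ∫(u')² + (10/3)·∫u².
Here c = 10/3 ≥ 1, so a(u,u) = ∫(u')² + c∫u² ≥ ∫(u')² + ∫u² = ||u||_{H^1}², i.e. α = 1 works. No larger α is possible: a(u,u) ≥ α||u||_{H^1}² means (1−α)∫(u')² ≥ (α−c)∫u², and for the modes u_n = sin(nπ(x−x₀)/L) (x₀ the left endpoint) one has ∫u_n²/∫(u_n')² = (L/(nπ))² → 0, so a(u_n,u_n)/||u_n||_{H^1}² → 1. Hence the optimal constant is α = 1.
Therefore α = 1.


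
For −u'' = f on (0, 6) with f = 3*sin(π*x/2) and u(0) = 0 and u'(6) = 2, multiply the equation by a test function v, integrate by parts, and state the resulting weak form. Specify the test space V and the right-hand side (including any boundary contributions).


V = {v ∈ H^1(0, 6) : v(0) = 0} (test functions vanish at x = 0 where u is specified); weak form: ∫_0^6 u'v' dx = ∫_0^6 (3*sin(π*x/2)) v dx + 2·v(6) for all v ∈ V.

Multiply both sides by a test function v and integrate from 0 to 6:
  ∫_0^6 −u''(x) v(x) dx = ∫_0^6 f(x) v(x) dx.
Integrate the LHS by parts once:
  ∫_0^6 −u'' v dx = −[u'(x) v(x)]_0^6 + ∫_0^6 u'(x) v'(x) dx.
Thus ∫_0^6 u'(x) v'(x) dx = ∫_0^6 f(x) v(x) dx + [u'(x) v(x)]_0^6.
Choose V so that boundary terms are either known or forced to vanish.
Mixed BC: u(0) = 0 (Dirichlet) and u'(6) = 2 (Neumann). Define V = {v ∈ H^1(0, 6) : v(0) = 0}. Then [u' v]_0^6 = u'(6)·v(6) − u'(0)·0 = 2·v(6).
Weak formulation: find u (satisfying any essential BC) such that ∫_0^6 u'(x) v'(x) dx = ∫_0^6 f v dx + 2·v(6) for all v ∈ V (Dirichlet at 0 absorbed into V; Neumann datum at x = 6 contributes the boundary term).
Substituting f(x) = 3*sin(π*x/2), the right-hand side is ∫_0^6 (3*sin(π*x/2)) v dx + 2·v(6).


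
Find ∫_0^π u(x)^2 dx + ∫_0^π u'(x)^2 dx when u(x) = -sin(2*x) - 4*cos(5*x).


||u||_{H^1(0,π)}^2 = -832/21 + 421*π/2

u'(x) = 20*sin(5*x) - 2*cos(2*x).
Expand u² and (u')² and integrate term by term on (0, π), using: for integers n ≥ 1, ∫_0^π sin²(nx) dx = ∫_0^π cos²(nx) dx = π/2; for n ≠ n', ∫_0^π sin(nx)sin(n'x) dx = ∫_0^π cos(nx)cos(n'x) dx = 0; and by product-to-sum, ∫_0^π sin(nx)cos(n'x) dx = ½∫_0^π [sin((n+n')x) + sin((n−n')x)] dx, which is 0 when n+n' is even and 2n/(n²−n'²) when n+n' is odd (it need not vanish on (0, π)).
  u² squared terms: (-1)²·∫sin(2x)² dx = 1·π/2 = π/2;  (-4)²·∫cos(5x)² dx = 16·π/2 = 8*π.
  u² cross terms: 2·(-1)·(-4)·∫sin(2x)·cos(5x) dx = 8·(-4/21) = -32/21.
  So ∫_0^π u² dx = π/2 + 8*π − 32/21 = -32/21 + 17*π/2.
  (u')² squared terms: (-2)²·∫cos(2x)² dx = 4·π/2 = 2*π;  (20)²·∫sin(5x)² dx = 400·π/2 = 200*π.
  (u')² cross terms: 2·(-2)·(20)·∫cos(2x)·sin(5x) dx = -80·(10/21) = -800/21.
  So ∫_0^π (u')² dx = 2*π + 200*π − 800/21 = -800/21 + 202*π.
||u||_{H^1}^2 = (-32/21 + 17*π/2) + (-800/21 + 202*π) = -832/21 + 421*π/2.


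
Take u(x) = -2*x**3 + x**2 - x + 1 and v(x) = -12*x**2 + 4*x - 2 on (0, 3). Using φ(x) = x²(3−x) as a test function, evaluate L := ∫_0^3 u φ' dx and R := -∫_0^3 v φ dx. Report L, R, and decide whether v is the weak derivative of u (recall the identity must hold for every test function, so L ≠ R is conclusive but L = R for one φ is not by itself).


LHS = 513/4, RHS = 513/2. No, v is not the weak derivative of u.

u(x) = -2*x**3 + x**2 - x + 1, classical derivative u'(x) = -6*x**2 + 2*x - 1.
φ(x) = x²(3−x), so φ'(x) = 3*x*(2 - x).
Note φ(0) = φ(3) = 0, so the boundary term u·φ vanishes.
LHS = ∫_0^3 u(x) φ'(x) dx = ∫_0^3 (6*x^5 - 15*x^4 + 9*x^3 - 9*x^2 + 6*x) dx. Term by term:
  ∫_0^3 6*x^5 dx = 729;  ∫_0^3 -15*x^4 dx = -729;  ∫_0^3 9*x^3 dx = 729/4;
  ∫_0^3 -9*x^2 dx = -81;  ∫_0^3 6*x dx = 27.
Sum: 729 − 729 + 729/4 − 81 + 27 = 513/4.
So LHS = 513/4.
∫_0^3 v(x) φ(x) dx = ∫_0^3 (12*x^5 - 40*x^4 + 14*x^3 - 6*x^2) dx. Term by term:
  ∫_0^3 12*x^5 dx = 1458;  ∫_0^3 -40*x^4 dx = -1944;  ∫_0^3 14*x^3 dx = 567/2;
  ∫_0^3 -6*x^2 dx = -54.
Sum: 1458 − 1944 + 567/2 − 54 = -513/2.
So RHS = -∫_0^3 v(x) φ(x) dx = 513/2.
LHS − RHS = -513/4 ≠ 0, so the identity fails.
(For a valid weak derivative the identity must hold for EVERY test function, in particular this one. The failure shows v is NOT the weak derivative of u.)
Correct weak derivative would be u'(x) = -6*x**2 + 2*x - 1.


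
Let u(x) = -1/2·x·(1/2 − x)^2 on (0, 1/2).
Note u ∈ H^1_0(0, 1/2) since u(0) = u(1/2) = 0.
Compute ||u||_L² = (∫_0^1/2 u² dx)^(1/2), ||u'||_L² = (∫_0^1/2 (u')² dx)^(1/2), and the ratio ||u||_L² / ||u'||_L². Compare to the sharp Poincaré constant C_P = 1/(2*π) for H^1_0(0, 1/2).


||u||_L² / ||u'||_L² = sqrt(14)/28 < C_P = 1/(2*π).

u(x) = -1/2·x·(1/2 − x)^2, so u'(x) = (1 - 6*x)*(2*x - 1)/8.
u(x) = -1/2·x·(1/2 − x)^2 vanishes at x = 0 and x = 1/2, so u ∈ H^1_0(0, 1/2). Differentiate via the product rule and integrate the resulting polynomials term by term.
  ∫_0^1/2 u² dx = ∫_0^1/2 (x^6/4 - x^5/2 + 3*x^4/8 - x^3/8 + x^2/64) dx. Term by term:
    ∫_0^1/2 x^6/4 dx = 1/3584;  ∫_0^1/2 -x^5/2 dx = -1/768;  ∫_0^1/2 3*x^4/8 dx = 3/1280;
    ∫_0^1/2 -x^3/8 dx = -1/512;  ∫_0^1/2 x^2/64 dx = 1/1536.
  Sum: 1/3584 − 1/768 + 3/1280 − 1/512 + 1/1536 = 1/53760.
  ∫_0^1/2 (u')² dx = ∫_0^1/2 (9*x^4/4 - 3*x^3 + 11*x^2/8 - x/4 + 1/64) dx. Term by term:
    ∫_0^1/2 9*x^4/4 dx = 9/640;  ∫_0^1/2 -3*x^3 dx = -3/64;  ∫_0^1/2 11*x^2/8 dx = 11/192;
    ∫_0^1/2 -x/4 dx = -1/32;  ∫_0^1/2 1/64 dx = 1/128.
  Sum: 9/640 − 3/64 + 11/192 − 1/32 + 1/128 = 1/960.
∫_0^1/2 u² dx = 1/53760, so ||u||_L² = sqrt(210)/3360.
∫_0^1/2 (u')² dx = 1/960, so ||u'||_L² = sqrt(15)/120.
Ratio ||u||_L² / ||u'||_L² = sqrt(14)/28.
Sharp Poincaré constant on H^1_0(0, 1/2) is C_P = L/π = 1/(2*π), achieved by sin(2*π·x).
A polynomial bump cannot attain the sharp Poincaré constant (only the first sine eigenfunction does), so the ratio is strictly less than C_P, consistent with ||u||_L² ≤ C_P ||u'||_L².


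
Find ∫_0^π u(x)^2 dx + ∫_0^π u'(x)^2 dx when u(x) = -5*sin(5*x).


||u||_{H^1(0,π)}^2 = 325*π

u'(x) = -25*cos(5*x).
Expand u² and (u')² and integrate term by term on (0, π), using: for integers n ≥ 1, ∫_0^π sin²(nx) dx = ∫_0^π cos²(nx) dx = π/2; for n ≠ n', ∫_0^π sin(nx)sin(n'x) dx = ∫_0^π cos(nx)cos(n'x) dx = 0; and by product-to-sum, ∫_0^π sin(nx)cos(n'x) dx = ½∫_0^π [sin((n+n')x) + sin((n−n')x)] dx, which is 0 when n+n' is even and 2n/(n²−n'²) when n+n' is odd (it need not vanish on (0, π)).
  u² squared terms: (-5)²·∫sin(5x)² dx = 25·π/2 = 25*π/2.
  So ∫_0^π u² dx = 25*π/2.
  (u')² squared terms: (-25)²·∫cos(5x)² dx = 625·π/2 = 625*π/2.
  So ∫_0^π (u')² dx = 625*π/2.
||u||_{H^1}^2 = (25*π/2) + (625*π/2) = 325*π.


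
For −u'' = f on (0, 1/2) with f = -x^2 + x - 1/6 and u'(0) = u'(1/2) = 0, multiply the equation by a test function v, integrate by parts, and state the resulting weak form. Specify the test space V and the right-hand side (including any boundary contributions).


V = H^1(0, 1/2) (no boundary constraint on v; u is determined up to an additive constant); weak form: ∫_0^1/2 u'v' dx = ∫_0^1/2 (-x^2 + x - 1/6) v dx for all v ∈ V.

Multiply both sides by a test function v and integrate from 0 to 1/2:
  ∫_0^1/2 −u''(x) v(x) dx = ∫_0^1/2 f(x) v(x) dx.
Integrate the LHS by parts once:
  ∫_0^1/2 −u'' v dx = −[u'(x) v(x)]_0^1/2 + ∫_0^1/2 u'(x) v'(x) dx.
Thus ∫_0^1/2 u'(x) v'(x) dx = ∫_0^1/2 f(x) v(x) dx + [u'(x) v(x)]_0^1/2.
Choose V so that boundary terms are either known or forced to vanish.
u has homogeneous Neumann: u'(0) = u'(1/2) = 0. So [u' v]_0^1/2 = 0·v(1/2) − 0·v(0) = 0 for any v; take V = H^1(0, 1/2).
Weak formulation: find u (satisfying any essential BC) such that ∫_0^1/2 u'(x) v'(x) dx = ∫_0^1/2 f v dx for all v ∈ V (homogeneous Neumann, so boundary terms vanish).
Substituting f(x) = -x^2 + x - 1/6, the right-hand side is ∫_0^1/2 (-x^2 + x - 1/6) v dx.
Compatibility check (pure Neumann): taking v ≡ 1 ∈ V gives 0 = ∫_0^1/2 f dx + (0) − (0), i.e. ∫_0^1/2 f dx must equal u'(0) − u'(1/2) = 0. Indeed ∫_0^1/2 (-x^2 + x - 1/6) dx = 0, so the data are compatible. The solution is then unique only up to an additive constant (fix it e.g. by requiring ∫_0^1/2 u dx = 0).


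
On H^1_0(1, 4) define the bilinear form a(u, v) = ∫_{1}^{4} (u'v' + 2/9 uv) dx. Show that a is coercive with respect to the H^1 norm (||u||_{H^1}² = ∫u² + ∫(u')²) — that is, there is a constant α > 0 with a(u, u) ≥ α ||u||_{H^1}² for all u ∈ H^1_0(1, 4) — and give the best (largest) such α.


α = (2 + π^2)/(9 + π^2)

Coercivity of a(·,·) on H^1_0(1, 4) means a(u, u) ≥ α ||u||_{H^1}² for every u ∈ H^1_0.
The interval has length L = 3, and Poincaré/coercivity depend only on L. Here a(u, u) = ∫(u')² + (2/9)·∫u².
Here 0 < c = 2/9 < 1. The condition a(u,u) ≥ α||u||_{H^1}² reads (1−α)∫(u')² ≥ (α−c)∫u². Any admissible α is ≤ 1 (rapidly oscillating u have ∫u²/∫(u')² → 0), and α = 1 would force 0 ≥ (1−c)∫u², impossible since c < 1; so 1−α > 0. By the sharp Poincaré inequality on H^1_0 of an interval of length L, ∫(u')² ≥ (π/L)²∫u² with equality for the first sine mode sin(π(x−x₀)/L) (x₀ the left endpoint), so the inequality holds for all u iff (1−α)(π/L)² ≥ α − c, i.e. α ≤ ((π/L)² + c)/((π/L)² + 1) = (1 + c(L/π)²)/(1 + (L/π)²). With (π/L)² = π^2/9 and c = 2/9, the largest admissible constant is α = ((π/L)² + c)/((π/L)² + 1).
Simplifying, α = (2 + π^2)/(9 + π^2).


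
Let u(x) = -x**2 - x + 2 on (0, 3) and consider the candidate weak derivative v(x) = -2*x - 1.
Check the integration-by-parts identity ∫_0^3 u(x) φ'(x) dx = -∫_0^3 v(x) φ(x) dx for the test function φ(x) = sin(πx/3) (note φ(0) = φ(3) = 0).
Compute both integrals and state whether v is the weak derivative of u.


LHS = 24/π, RHS = 24/π. Yes, v = u' weakly.

u(x) = -x**2 - x + 2, classical derivative u'(x) = -2*x - 1.
φ(x) = sin(πx/3), so φ'(x) = π*cos(π*x/3)/3.
Note φ(0) = φ(3) = 0, so the boundary term u·φ vanishes.
LHS = ∫_0^3 u(x) φ'(x) dx = ∫_0^3 (-π*x^2*cos(π*x/3)/3 - π*x*cos(π*x/3)/3 + 2*π*cos(π*x/3)/3) dx. Term by term:
  ∫_0^3 2*π*cos(π*x/3)/3 dx = 0;  ∫_0^3 -π*x*cos(π*x/3)/3 dx = 6/π;  ∫_0^3 -π*x^2*cos(π*x/3)/3 dx = 18/π.
Sum: 0 + 6/π + 18/π = 24/π.
So LHS = 24/π.
∫_0^3 v(x) φ(x) dx = ∫_0^3 (-2*x*sin(π*x/3) - sin(π*x/3)) dx. Term by term:
  ∫_0^3 -sin(π*x/3) dx = -6/π;  ∫_0^3 -2*x*sin(π*x/3) dx = -18/π.
Sum: -6/π − 18/π = -24/π.
So RHS = -∫_0^3 v(x) φ(x) dx = 24/π.
LHS = RHS, so the identity holds for this test φ.
Moreover u is smooth here and v(x) = u'(x) = -2*x - 1 pointwise, so the identity holds for every test function. Hence v is the weak derivative of u.


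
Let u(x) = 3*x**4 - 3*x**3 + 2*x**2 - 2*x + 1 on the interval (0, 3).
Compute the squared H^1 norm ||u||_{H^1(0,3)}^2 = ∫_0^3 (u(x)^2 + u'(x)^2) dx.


||u||_{H^1}^2 = 4862811/140

The H^1 norm (squared) on an interval (0, L) is
  ||u||_{H^1}^2 = ∫_0^L u(x)^2 dx + ∫_0^L u'(x)^2 dx.
Compute u'(x) = 12*x**3 - 9*x**2 + 4*x - 2.
Then u(x)^2 = 9*x**8 - 18*x**7 + 21*x**6 - 24*x**5 + 22*x**4 - 14*x**3 + 8*x**2 - 4*x + 1 and u'(x)^2 = 144*x**6 - 216*x**5 + 177*x**4 - 120*x**3 + 52*x**2 - 16*x + 4.
Integrate each monomial from 0 to 3 using ∫_0^3 c·x^n dx = c·3^(n+1)/(n+1):
  ∫_0^3 u(x)^2 dx = ∫_0^3 (9*x^8 - 18*x^7 + 21*x^6 - 24*x^5 + 22*x^4 - 14*x^3 + 8*x^2 - 4*x + 1) dx. Term by term:
    ∫_0^3 9*x^8 dx = 19683;  ∫_0^3 -18*x^7 dx = -59049/4;  ∫_0^3 21*x^6 dx = 6561;
    ∫_0^3 -24*x^5 dx = -2916;  ∫_0^3 22*x^4 dx = 5346/5;  ∫_0^3 -14*x^3 dx = -567/2;
    ∫_0^3 8*x^2 dx = 72;  ∫_0^3 -4*x dx = -18;  ∫_0^3 1 dx = 3.
  Sum: 19683 − 59049/4 + 6561 − 2916 + 5346/5 − 567/2 + 72 − 18 + 3 = 188169/20.
  ∫_0^3 u'(x)^2 dx = ∫_0^3 (144*x^6 - 216*x^5 + 177*x^4 - 120*x^3 + 52*x^2 - 16*x + 4) dx. Term by term:
    ∫_0^3 144*x^6 dx = 314928/7;  ∫_0^3 -216*x^5 dx = -26244;  ∫_0^3 177*x^4 dx = 43011/5;
    ∫_0^3 -120*x^3 dx = -2430;  ∫_0^3 52*x^2 dx = 468;  ∫_0^3 -16*x dx = -72;
    ∫_0^3 4 dx = 12.
  Sum: 314928/7 − 26244 + 43011/5 − 2430 + 468 − 72 + 12 = 886407/35.
Adding: ||u||_{H^1}^2 = 188169/20 + 886407/35 = 4862811/140.


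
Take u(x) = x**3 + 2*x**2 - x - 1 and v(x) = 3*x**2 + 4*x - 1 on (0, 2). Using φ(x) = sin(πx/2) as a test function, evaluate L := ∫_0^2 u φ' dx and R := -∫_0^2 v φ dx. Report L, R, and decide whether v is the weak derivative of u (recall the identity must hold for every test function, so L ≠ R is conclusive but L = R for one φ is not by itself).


LHS = -36/π + 96/π^3, RHS = -36/π + 96/π^3. Yes, v = u' weakly.

u(x) = x**3 + 2*x**2 - x - 1, classical derivative u'(x) = 3*x**2 + 4*x - 1.
φ(x) = sin(πx/2), so φ'(x) = π*cos(π*x/2)/2.
Note φ(0) = φ(2) = 0, so the boundary term u·φ vanishes.
LHS = ∫_0^2 u(x) φ'(x) dx = ∫_0^2 (π*x^3*cos(π*x/2)/2 + π*x^2*cos(π*x/2) - π*x*cos(π*x/2)/2 - π*cos(π*x/2)/2) dx. Term by term:
  ∫_0^2 -π*cos(π*x/2)/2 dx = 0;  ∫_0^2 π*x^2*cos(π*x/2) dx = -16/π;  ∫_0^2 π*x^3*cos(π*x/2)/2 dx = -24/π + 96/π^3;
  ∫_0^2 -π*x*cos(π*x/2)/2 dx = 4/π.
Sum: 0 − 16/π + -24/π + 96/π^3 + 4/π = -36/π + 96/π^3.
So LHS = -36/π + 96/π^3.
∫_0^2 v(x) φ(x) dx = ∫_0^2 (3*x^2*sin(π*x/2) + 4*x*sin(π*x/2) - sin(π*x/2)) dx. Term by term:
  ∫_0^2 -sin(π*x/2) dx = -4/π;  ∫_0^2 3*x^2*sin(π*x/2) dx = -96/π^3 + 24/π;  ∫_0^2 4*x*sin(π*x/2) dx = 16/π.
Sum: -4/π + -96/π^3 + 24/π + 16/π = -96/π^3 + 36/π.
So RHS = -∫_0^2 v(x) φ(x) dx = -36/π + 96/π^3.
LHS = RHS, so the identity holds for this test φ.
Moreover u is smooth here and v(x) = u'(x) = 3*x**2 + 4*x - 1 pointwise, so the identity holds for every test function. Hence v is the weak derivative of u.


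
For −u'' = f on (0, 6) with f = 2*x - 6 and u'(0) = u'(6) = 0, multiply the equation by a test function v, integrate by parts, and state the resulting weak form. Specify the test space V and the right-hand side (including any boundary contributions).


V = H^1(0, 6) (no boundary constraint on v; u is determined up to an additive constant); weak form: ∫_0^6 u'v' dx = ∫_0^6 (2*x - 6) v dx for all v ∈ V.

Multiply both sides by a test function v and integrate from 0 to 6:
  ∫_0^6 −u''(x) v(x) dx = ∫_0^6 f(x) v(x) dx.
Integrate the LHS by parts once:
  ∫_0^6 −u'' v dx = −[u'(x) v(x)]_0^6 + ∫_0^6 u'(x) v'(x) dx.
Thus ∫_0^6 u'(x) v'(x) dx = ∫_0^6 f(x) v(x) dx + [u'(x) v(x)]_0^6.
Choose V so that boundary terms are either known or forced to vanish.
u has homogeneous Neumann: u'(0) = u'(6) = 0. So [u' v]_0^6 = 0·v(6) − 0·v(0) = 0 for any v; take V = H^1(0, 6).
Weak formulation: find u (satisfying any essential BC) such that ∫_0^6 u'(x) v'(x) dx = ∫_0^6 f v dx for all v ∈ V (homogeneous Neumann, so boundary terms vanish).
Substituting f(x) = 2*x - 6, the right-hand side is ∫_0^6 (2*x - 6) v dx.
Compatibility check (pure Neumann): taking v ≡ 1 ∈ V gives 0 = ∫_0^6 f dx + (0) − (0), i.e. ∫_0^6 f dx must equal u'(0) − u'(6) = 0. Indeed ∫_0^6 (2*x - 6) dx = 0, so the data are compatible. The solution is then unique only up to an additive constant (fix it e.g. by requiring ∫_0^6 u dx = 0).


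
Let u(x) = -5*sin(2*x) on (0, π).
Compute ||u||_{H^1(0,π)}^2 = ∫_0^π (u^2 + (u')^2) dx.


||u||_{H^1(0,π)}^2 = 125*π/2

u'(x) = -10*cos(2*x).
Expand u² and (u')² and integrate term by term on (0, π), using: for integers n ≥ 1, ∫_0^π sin²(nx) dx = ∫_0^π cos²(nx) dx = π/2; for n ≠ n', ∫_0^π sin(nx)sin(n'x) dx = ∫_0^π cos(nx)cos(n'x) dx = 0; and by product-to-sum, ∫_0^π sin(nx)cos(n'x) dx = ½∫_0^π [sin((n+n')x) + sin((n−n')x)] dx, which is 0 when n+n' is even and 2n/(n²−n'²) when n+n' is odd (it need not vanish on (0, π)).
  u² squared terms: (-5)²·∫sin(2x)² dx = 25·π/2 = 25*π/2.
  So ∫_0^π u² dx = 25*π/2.
  (u')² squared terms: (-10)²·∫cos(2x)² dx = 100·π/2 = 50*π.
  So ∫_0^π (u')² dx = 50*π.
||u||_{H^1}^2 = (25*π/2) + (50*π) = 125*π/2.


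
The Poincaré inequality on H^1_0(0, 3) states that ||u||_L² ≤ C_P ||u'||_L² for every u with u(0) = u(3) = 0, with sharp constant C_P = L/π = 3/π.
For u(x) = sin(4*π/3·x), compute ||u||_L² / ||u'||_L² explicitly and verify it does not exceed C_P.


||u||_L² / ||u'||_L² = 3/(4*π) < C_P = 3/π.

u(x) = sin(4*π/3·x), so u'(x) = 4*π*cos(4*π*x/3)/3.
Writing u(x) = A·sin(kπx/L) with A = 1 and k = 4, use ∫_0^L sin²(kπx/L) dx = L/2 and ∫_0^L cos²(kπx/L) dx = L/2.
u² = 1·sin²(4*π/3·x) and (u')² = 16*π^2/9·cos²(4*π/3·x), and each of sin², cos² integrates to L/2 = 3/2 over (0, 3).
∫_0^3 u² dx = 3/2, so ||u||_L² = sqrt(6)/2.
∫_0^3 (u')² dx = 8*π^2/3, so ||u'||_L² = 2*sqrt(6)*π/3.
Ratio ||u||_L² / ||u'||_L² = 3/(4*π).
Sharp Poincaré constant on H^1_0(0, 3) is C_P = L/π = 3/π, achieved by sin(π/3·x).
This is the k = 4 harmonic; the ratio L/(kπ) is strictly less than C_P = L/π, consistent with the sharp inequality ||u||_L² ≤ C_P ||u'||_L².


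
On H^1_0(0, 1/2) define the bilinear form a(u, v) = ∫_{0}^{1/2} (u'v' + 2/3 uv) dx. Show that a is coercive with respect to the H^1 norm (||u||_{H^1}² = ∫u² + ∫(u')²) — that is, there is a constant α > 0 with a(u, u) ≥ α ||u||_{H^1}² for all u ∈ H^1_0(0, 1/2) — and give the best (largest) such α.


α = 2*(1 + 6*π^2)/(3*(1 + 4*π^2))

Coercivity of a(·,·) on H^1_0(0, 1/2) means a(u, u) ≥ α ||u||_{H^1}² for every u ∈ H^1_0.
The interval has length L = 1/2, and Poincaré/coercivity depend only on L. Here a(u, u) = ∫(u')² + (2/3)·∫u².
Here 0 < c = 2/3 < 1. The condition a(u,u) ≥ α||u||_{H^1}² reads (1−α)∫(u')² ≥ (α−c)∫u². Any admissible α is ≤ 1 (rapidly oscillating u have ∫u²/∫(u')² → 0), and α = 1 would force 0 ≥ (1−c)∫u², impossible since c < 1; so 1−α > 0. By the sharp Poincaré inequality on H^1_0 of an interval of length L, ∫(u')² ≥ (π/L)²∫u² with equality for the first sine mode sin(π(x−x₀)/L) (x₀ the left endpoint), so the inequality holds for all u iff (1−α)(π/L)² ≥ α − c, i.e. α ≤ ((π/L)² + c)/((π/L)² + 1) = (1 + c(L/π)²)/(1 + (L/π)²). With (π/L)² = 4*π^2 and c = 2/3, the largest admissible constant is α = ((π/L)² + c)/((π/L)² + 1).
Simplifying, α = 2*(1 + 6*π^2)/(3*(1 + 4*π^2)).


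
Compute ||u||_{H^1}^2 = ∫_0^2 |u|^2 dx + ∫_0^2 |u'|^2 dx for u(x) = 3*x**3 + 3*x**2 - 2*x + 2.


||u||_{H^1}^2 = 134656/105

The H^1 norm (squared) on an interval (0, L) is
  ||u||_{H^1}^2 = ∫_0^L u(x)^2 dx + ∫_0^L u'(x)^2 dx.
Compute u'(x) = 9*x**2 + 6*x - 2.
Then u(x)^2 = 9*x**6 + 18*x**5 - 3*x**4 + 16*x**2 - 8*x + 4 and u'(x)^2 = 81*x**4 + 108*x**3 - 24*x + 4.
Integrate each monomial from 0 to 2 using ∫_0^2 c·x^n dx = c·2^(n+1)/(n+1):
  ∫_0^2 u(x)^2 dx = ∫_0^2 (9*x^6 + 18*x^5 - 3*x^4 + 16*x^2 - 8*x + 4) dx. Term by term:
    ∫_0^2 9*x^6 dx = 1152/7;  ∫_0^2 18*x^5 dx = 192;  ∫_0^2 -3*x^4 dx = -96/5;
    ∫_0^2 16*x^2 dx = 128/3;  ∫_0^2 -8*x dx = -16;  ∫_0^2 4 dx = 8.
  Sum: 1152/7 + 192 − 96/5 + 128/3 − 16 + 8 = 39064/105.
  ∫_0^2 u'(x)^2 dx = ∫_0^2 (81*x^4 + 108*x^3 - 24*x + 4) dx. Term by term:
    ∫_0^2 81*x^4 dx = 2592/5;  ∫_0^2 108*x^3 dx = 432;  ∫_0^2 -24*x dx = -48;
    ∫_0^2 4 dx = 8.
  Sum: 2592/5 + 432 − 48 + 8 = 4552/5.
Adding: ||u||_{H^1}^2 = 39064/105 + 4552/5 = 134656/105.


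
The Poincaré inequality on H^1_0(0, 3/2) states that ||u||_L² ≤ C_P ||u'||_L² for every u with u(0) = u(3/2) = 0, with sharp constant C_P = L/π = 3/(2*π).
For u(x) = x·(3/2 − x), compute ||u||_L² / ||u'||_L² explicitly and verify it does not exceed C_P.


||u||_L² / ||u'||_L² = 3*sqrt(10)/20 < C_P = 3/(2*π).

u(x) = x·(3/2 − x), so u'(x) = 3/2 - 2*x.
u(x) = x·(3/2 − x) vanishes at x = 0 and x = 3/2, so u ∈ H^1_0(0, 3/2). Differentiate via the product rule and integrate the resulting polynomials term by term.
  ∫_0^3/2 u² dx = ∫_0^3/2 (x^4 - 3*x^3 + 9*x^2/4) dx. Term by term:
    ∫_0^3/2 x^4 dx = 243/160;  ∫_0^3/2 -3*x^3 dx = -243/64;  ∫_0^3/2 9*x^2/4 dx = 81/32.
  Sum: 243/160 − 243/64 + 81/32 = 81/320.
  ∫_0^3/2 (u')² dx = ∫_0^3/2 (4*x^2 - 6*x + 9/4) dx. Term by term:
    ∫_0^3/2 4*x^2 dx = 9/2;  ∫_0^3/2 -6*x dx = -27/4;  ∫_0^3/2 9/4 dx = 27/8.
  Sum: 9/2 − 27/4 + 27/8 = 9/8.
∫_0^3/2 u² dx = 81/320, so ||u||_L² = 9*sqrt(5)/40.
∫_0^3/2 (u')² dx = 9/8, so ||u'||_L² = 3*sqrt(2)/4.
Ratio ||u||_L² / ||u'||_L² = 3*sqrt(10)/20.
Sharp Poincaré constant on H^1_0(0, 3/2) is C_P = L/π = 3/(2*π), achieved by sin(2*π/3·x).
A polynomial bump cannot attain the sharp Poincaré constant (only the first sine eigenfunction does), so the ratio is strictly less than C_P, consistent with ||u||_L² ≤ C_P ||u'||_L².


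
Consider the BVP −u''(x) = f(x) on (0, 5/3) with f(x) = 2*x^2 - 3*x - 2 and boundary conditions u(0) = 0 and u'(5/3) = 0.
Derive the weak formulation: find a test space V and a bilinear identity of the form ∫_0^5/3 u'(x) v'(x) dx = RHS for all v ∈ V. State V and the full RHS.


V = {v ∈ H^1(0, 5/3) : v(0) = 0} (test functions vanish at x = 0 where u is specified); weak form: ∫_0^5/3 u'v' dx = ∫_0^5/3 (2*x^2 - 3*x - 2) v dx for all v ∈ V.

Multiply both sides by a test function v and integrate from 0 to 5/3:
  ∫_0^5/3 −u''(x) v(x) dx = ∫_0^5/3 f(x) v(x) dx.
Integrate the LHS by parts once:
  ∫_0^5/3 −u'' v dx = −[u'(x) v(x)]_0^5/3 + ∫_0^5/3 u'(x) v'(x) dx.
Thus ∫_0^5/3 u'(x) v'(x) dx = ∫_0^5/3 f(x) v(x) dx + [u'(x) v(x)]_0^5/3.
Choose V so that boundary terms are either known or forced to vanish.
Mixed BC: u(0) = 0 (Dirichlet) and u'(5/3) = 0 (Neumann). Define V = {v ∈ H^1(0, 5/3) : v(0) = 0}. Then [u' v]_0^5/3 = u'(5/3)·v(5/3) − u'(0)·0 = 0.
Weak formulation: find u (satisfying any essential BC) such that ∫_0^5/3 u'(x) v'(x) dx = ∫_0^5/3 f v dx for all v ∈ V (Dirichlet at 0 absorbed into V; the Neumann datum at x = 5/3 is zero, so no boundary term remains).
Substituting f(x) = 2*x^2 - 3*x - 2, the right-hand side is ∫_0^5/3 (2*x^2 - 3*x - 2) v dx.


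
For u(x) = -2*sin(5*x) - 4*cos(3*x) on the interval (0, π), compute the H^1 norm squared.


||u||_{H^1(0,π)}^2 = 132*π

u'(x) = 12*sin(3*x) - 10*cos(5*x).
Expand u² and (u')² and integrate term by term on (0, π), using: for integers n ≥ 1, ∫_0^π sin²(nx) dx = ∫_0^π cos²(nx) dx = π/2; for n ≠ n', ∫_0^π sin(nx)sin(n'x) dx = ∫_0^π cos(nx)cos(n'x) dx = 0; and by product-to-sum, ∫_0^π sin(nx)cos(n'x) dx = ½∫_0^π [sin((n+n')x) + sin((n−n')x)] dx, which is 0 when n+n' is even and 2n/(n²−n'²) when n+n' is odd (it need not vanish on (0, π)).
  u² squared terms: (-4)²·∫cos(3x)² dx = 16·π/2 = 8*π;  (-2)²·∫sin(5x)² dx = 4·π/2 = 2*π.
  u² cross terms: 2·(-4)·(-2)·∫cos(3x)·sin(5x) dx = 16·(0) = 0.
  So ∫_0^π u² dx = 8*π + 2*π + 0 = 10*π.
  (u')² squared terms: (-10)²·∫cos(5x)² dx = 100·π/2 = 50*π;  (12)²·∫sin(3x)² dx = 144·π/2 = 72*π.
  (u')² cross terms: 2·(-10)·(12)·∫cos(5x)·sin(3x) dx = -240·(0) = 0.
  So ∫_0^π (u')² dx = 50*π + 72*π + 0 = 122*π.
||u||_{H^1}^2 = (10*π) + (122*π) = 132*π.


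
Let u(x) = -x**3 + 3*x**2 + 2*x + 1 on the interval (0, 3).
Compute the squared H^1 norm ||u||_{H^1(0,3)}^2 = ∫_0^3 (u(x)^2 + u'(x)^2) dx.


||u||_{H^1}^2 = 12903/70

The H^1 norm (squared) on an interval (0, L) is
  ||u||_{H^1}^2 = ∫_0^L u(x)^2 dx + ∫_0^L u'(x)^2 dx.
Compute u'(x) = -3*x**2 + 6*x + 2.
Then u(x)^2 = x**6 - 6*x**5 + 5*x**4 + 10*x**3 + 10*x**2 + 4*x + 1 and u'(x)^2 = 9*x**4 - 36*x**3 + 24*x**2 + 24*x + 4.
Integrate each monomial from 0 to 3 using ∫_0^3 c·x^n dx = c·3^(n+1)/(n+1):
  ∫_0^3 u(x)^2 dx = ∫_0^3 (x^6 - 6*x^5 + 5*x^4 + 10*x^3 + 10*x^2 + 4*x + 1) dx. Term by term:
    ∫_0^3 x^6 dx = 2187/7;  ∫_0^3 -6*x^5 dx = -729;  ∫_0^3 5*x^4 dx = 243;
    ∫_0^3 10*x^3 dx = 405/2;  ∫_0^3 10*x^2 dx = 90;  ∫_0^3 4*x dx = 18;
    ∫_0^3 1 dx = 3.
  Sum: 2187/7 − 729 + 243 + 405/2 + 90 + 18 + 3 = 1959/14.
  ∫_0^3 u'(x)^2 dx = ∫_0^3 (9*x^4 - 36*x^3 + 24*x^2 + 24*x + 4) dx. Term by term:
    ∫_0^3 9*x^4 dx = 2187/5;  ∫_0^3 -36*x^3 dx = -729;  ∫_0^3 24*x^2 dx = 216;
    ∫_0^3 24*x dx = 108;  ∫_0^3 4 dx = 12.
  Sum: 2187/5 − 729 + 216 + 108 + 12 = 222/5.
Adding: ||u||_{H^1}^2 = 1959/14 + 222/5 = 12903/70.


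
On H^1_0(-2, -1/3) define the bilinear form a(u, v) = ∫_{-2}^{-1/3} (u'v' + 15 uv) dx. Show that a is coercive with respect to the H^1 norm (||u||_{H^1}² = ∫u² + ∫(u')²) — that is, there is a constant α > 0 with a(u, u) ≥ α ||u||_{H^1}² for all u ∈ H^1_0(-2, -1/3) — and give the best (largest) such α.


α = 1

Coercivity of a(·,·) on H^1_0(-2, -1/3) means a(u, u) ≥ α ||u||_{H^1}² for every u ∈ H^1_0.
The interval has length L = 5/3, and Poincaré/coercivity depend only on L. Here a(u, u) = ∫(u')² + (15)·∫u².
Here c = 15 ≥ 1, so a(u,u) = ∫(u')² + c∫u² ≥ ∫(u')² + ∫u² = ||u||_{H^1}², i.e. α = 1 works. No larger α is possible: a(u,u) ≥ α||u||_{H^1}² means (1−α)∫(u')² ≥ (α−c)∫u², and for the modes u_n = sin(nπ(x−x₀)/L) (x₀ the left endpoint) one has ∫u_n²/∫(u_n')² = (L/(nπ))² → 0, so a(u_n,u_n)/||u_n||_{H^1}² → 1. Hence the optimal constant is α = 1.
Therefore α = 1.


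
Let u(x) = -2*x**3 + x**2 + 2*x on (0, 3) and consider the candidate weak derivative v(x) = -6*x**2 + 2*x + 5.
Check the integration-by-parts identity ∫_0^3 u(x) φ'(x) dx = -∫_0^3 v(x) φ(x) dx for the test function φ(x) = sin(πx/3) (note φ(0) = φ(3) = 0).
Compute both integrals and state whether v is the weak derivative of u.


LHS = -648/π^3 + 132/π, RHS = -648/π^3 + 114/π. No, v is not the weak derivative of u.

u(x) = -2*x**3 + x**2 + 2*x, classical derivative u'(x) = -6*x**2 + 2*x + 2.
φ(x) = sin(πx/3), so φ'(x) = π*cos(π*x/3)/3.
Note φ(0) = φ(3) = 0, so the boundary term u·φ vanishes.
LHS = ∫_0^3 u(x) φ'(x) dx = ∫_0^3 (-2*π*x^3*cos(π*x/3)/3 + π*x^2*cos(π*x/3)/3 + 2*π*x*cos(π*x/3)/3) dx. Term by term:
  ∫_0^3 -2*π*x^3*cos(π*x/3)/3 dx = -648/π^3 + 162/π;  ∫_0^3 π*x^2*cos(π*x/3)/3 dx = -18/π;  ∫_0^3 2*π*x*cos(π*x/3)/3 dx = -12/π.
Sum: -648/π^3 + 162/π − 18/π − 12/π = -648/π^3 + 132/π.
So LHS = -648/π^3 + 132/π.
∫_0^3 v(x) φ(x) dx = ∫_0^3 (-6*x^2*sin(π*x/3) + 2*x*sin(π*x/3) + 5*sin(π*x/3)) dx. Term by term:
  ∫_0^3 5*sin(π*x/3) dx = 30/π;  ∫_0^3 -6*x^2*sin(π*x/3) dx = -162/π + 648/π^3;  ∫_0^3 2*x*sin(π*x/3) dx = 18/π.
Sum: 30/π + -162/π + 648/π^3 + 18/π = -114/π + 648/π^3.
So RHS = -∫_0^3 v(x) φ(x) dx = -648/π^3 + 114/π.
LHS − RHS = 18/π ≠ 0, so the identity fails.
(For a valid weak derivative the identity must hold for EVERY test function, in particular this one. The failure shows v is NOT the weak derivative of u.)
Correct weak derivative would be u'(x) = -6*x**2 + 2*x + 2.


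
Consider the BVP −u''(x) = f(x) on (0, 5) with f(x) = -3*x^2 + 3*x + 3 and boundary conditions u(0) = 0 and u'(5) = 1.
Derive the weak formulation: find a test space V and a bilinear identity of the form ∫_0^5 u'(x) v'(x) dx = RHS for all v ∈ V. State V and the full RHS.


V = {v ∈ H^1(0, 5) : v(0) = 0} (test functions vanish at x = 0 where u is specified); weak form: ∫_0^5 u'v' dx = ∫_0^5 (-3*x^2 + 3*x + 3) v dx + v(5) for all v ∈ V.

Multiply both sides by a test function v and integrate from 0 to 5:
  ∫_0^5 −u''(x) v(x) dx = ∫_0^5 f(x) v(x) dx.
Integrate the LHS by parts once:
  ∫_0^5 −u'' v dx = −[u'(x) v(x)]_0^5 + ∫_0^5 u'(x) v'(x) dx.
Thus ∫_0^5 u'(x) v'(x) dx = ∫_0^5 f(x) v(x) dx + [u'(x) v(x)]_0^5.
Choose V so that boundary terms are either known or forced to vanish.
Mixed BC: u(0) = 0 (Dirichlet) and u'(5) = 1 (Neumann). Define V = {v ∈ H^1(0, 5) : v(0) = 0}. Then [u' v]_0^5 = u'(5)·v(5) − u'(0)·0 = v(5).
Weak formulation: find u (satisfying any essential BC) such that ∫_0^5 u'(x) v'(x) dx = ∫_0^5 f v dx + v(5) for all v ∈ V (Dirichlet at 0 absorbed into V; Neumann datum at x = 5 contributes the boundary term).
Substituting f(x) = -3*x^2 + 3*x + 3, the right-hand side is ∫_0^5 (-3*x^2 + 3*x + 3) v dx + v(5).


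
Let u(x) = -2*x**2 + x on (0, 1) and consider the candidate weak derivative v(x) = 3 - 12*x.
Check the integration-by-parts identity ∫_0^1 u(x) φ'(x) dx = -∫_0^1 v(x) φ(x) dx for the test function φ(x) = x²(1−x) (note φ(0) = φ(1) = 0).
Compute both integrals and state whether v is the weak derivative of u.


LHS = 7/60, RHS = 7/20. No, v is not the weak derivative of u.

u(x) = -2*x**2 + x, classical derivative u'(x) = 1 - 4*x.
φ(x) = x²(1−x), so φ'(x) = x*(2 - 3*x).
Note φ(0) = φ(1) = 0, so the boundary term u·φ vanishes.
LHS = ∫_0^1 u(x) φ'(x) dx = ∫_0^1 (6*x^4 - 7*x^3 + 2*x^2) dx. Term by term:
  ∫_0^1 6*x^4 dx = 6/5;  ∫_0^1 -7*x^3 dx = -7/4;  ∫_0^1 2*x^2 dx = 2/3.
Sum: 6/5 − 7/4 + 2/3 = 7/60.
So LHS = 7/60.
∫_0^1 v(x) φ(x) dx = ∫_0^1 (12*x^4 - 15*x^3 + 3*x^2) dx. Term by term:
  ∫_0^1 12*x^4 dx = 12/5;  ∫_0^1 -15*x^3 dx = -15/4;  ∫_0^1 3*x^2 dx = 1.
Sum: 12/5 − 15/4 + 1 = -7/20.
So RHS = -∫_0^1 v(x) φ(x) dx = 7/20.
LHS − RHS = -7/30 ≠ 0, so the identity fails.
(For a valid weak derivative the identity must hold for EVERY test function, in particular this one. The failure shows v is NOT the weak derivative of u.)
Correct weak derivative would be u'(x) = 1 - 4*x.
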